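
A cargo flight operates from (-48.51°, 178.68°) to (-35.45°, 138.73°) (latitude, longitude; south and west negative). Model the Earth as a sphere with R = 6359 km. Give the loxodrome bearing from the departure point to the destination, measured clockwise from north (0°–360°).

293.9°

Δψ = ln[tan(π/4+φ₂/2)/tan(π/4+φ₁/2)] = +0.3084
Δλ = -0.6973 rad (taken the short way round)
course = atan2(Δλ, Δψ) = 293.86°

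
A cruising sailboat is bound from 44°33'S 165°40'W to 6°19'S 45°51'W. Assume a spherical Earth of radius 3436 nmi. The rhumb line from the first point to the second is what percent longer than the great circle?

5.7%

Great circle: σ = 1.8494 rad → d_gc = Rσ = 6354.5 nmi
Rhumb: Δφ = +0.6673, Δλ = +2.0912, Δψ = +0.7598, q = Δφ/Δψ = 0.8782 → d_rh = R√(Δφ²+q²Δλ²) = 6713.9 nmi
Excess = (6713.9 − 6354.5) / 6354.5 = 359.4 / 6354.5 = 5.66% ≈ 5.7%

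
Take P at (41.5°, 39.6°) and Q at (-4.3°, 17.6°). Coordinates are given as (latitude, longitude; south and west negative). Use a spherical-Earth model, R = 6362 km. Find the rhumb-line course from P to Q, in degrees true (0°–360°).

Δψ = ln[tan(π/4+φ₂/2)/tan(π/4+φ₁/2)] = -0.8726
Δλ = -0.3840 rad (taken the short way round)
course = atan2(Δλ, Δψ) = 203.75°

203.8°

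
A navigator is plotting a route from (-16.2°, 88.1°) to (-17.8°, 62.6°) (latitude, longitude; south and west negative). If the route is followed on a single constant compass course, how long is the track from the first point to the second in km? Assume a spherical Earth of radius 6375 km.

2719 km

Δψ = ln[tan(π/4+φ₂/2)/tan(π/4+φ₁/2)] = -0.0292;  Δφ = -0.0279 rad,  Δλ = -0.4451 rad
q = Δφ/Δψ = 0.9563
d = R·√(Δφ² + q²Δλ²) = 6375·0.42651 = 2719 km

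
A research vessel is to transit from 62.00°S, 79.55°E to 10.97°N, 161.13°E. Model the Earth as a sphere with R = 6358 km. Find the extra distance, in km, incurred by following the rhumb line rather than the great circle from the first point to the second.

268 km

Great circle: cos σ = sin φ₁ sin φ₂ + cos φ₁ cos φ₂ cos Δλ,  σ = 1.6715 rad → d_gc = 10627.4 km
Rhumb line: Δψ = +1.5816, q = Δφ/Δψ = 0.8052, d_rh = R√(Δφ²+q²Δλ²) = 10895.1 km
Excess = 10895.1 − 10627.4 = 267.7 ≈ 268 km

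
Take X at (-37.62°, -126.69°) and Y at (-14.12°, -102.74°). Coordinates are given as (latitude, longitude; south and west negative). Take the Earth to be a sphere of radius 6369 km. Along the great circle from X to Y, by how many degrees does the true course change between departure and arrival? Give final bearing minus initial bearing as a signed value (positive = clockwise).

At departure: θ₁ = atan2(sin Δλ cos φ₂, cos φ₁ sin φ₂ − sin φ₁ cos φ₂ cos Δλ) = 48.54°
At arrival: θ₂ = atan2(sin Δλ cos φ₁, −cos φ₂ sin φ₁ + sin φ₂ cos φ₁ cos Δλ) = 37.74°
Δθ = θ₂ − θ₁ = -10.8°

-10.8°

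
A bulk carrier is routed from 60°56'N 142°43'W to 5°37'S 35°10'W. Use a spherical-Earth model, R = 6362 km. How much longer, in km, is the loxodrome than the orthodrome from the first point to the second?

619 km

Great circle: cos σ = sin φ₁ sin φ₂ + cos φ₁ cos φ₂ cos Δλ,  σ = 1.8042 rad → d_gc = 11478.6 km
Rhumb line: Δψ = -1.4482, q = Δφ/Δψ = 0.8020, d_rh = R√(Δφ²+q²Δλ²) = 12097.4 km
Excess = 12097.4 − 11478.6 = 618.8 ≈ 619 km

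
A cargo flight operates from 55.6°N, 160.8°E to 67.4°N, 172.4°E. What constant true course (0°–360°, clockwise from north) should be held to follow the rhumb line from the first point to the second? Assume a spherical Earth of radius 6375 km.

24.8°

Δψ = ln[tan(π/4+φ₂/2)/tan(π/4+φ₁/2)] = +0.4377
Δλ = +0.2025 rad (taken the short way round)
course = atan2(Δλ, Δψ) = 24.82°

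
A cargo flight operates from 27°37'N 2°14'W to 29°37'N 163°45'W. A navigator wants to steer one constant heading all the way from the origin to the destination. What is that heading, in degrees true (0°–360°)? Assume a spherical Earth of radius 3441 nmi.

270.8°

Δψ = ln[tan(π/4+φ₂/2)/tan(π/4+φ₁/2)] = +0.0398
Δλ = -2.8190 rad (taken the short way round)
course = atan2(Δλ, Δψ) = 270.81°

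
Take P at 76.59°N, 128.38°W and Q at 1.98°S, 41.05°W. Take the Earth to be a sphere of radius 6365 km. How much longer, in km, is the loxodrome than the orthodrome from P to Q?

Great circle: cos σ = sin φ₁ sin φ₂ + cos φ₁ cos φ₂ cos Δλ,  σ = 1.5936 rad → d_gc = 10143.3 km
Rhumb line: Δψ = -2.1754, q = Δφ/Δψ = 0.6304, d_rh = R√(Δφ²+q²Δλ²) = 10657.6 km
Excess = 10657.6 − 10143.3 = 514.3 ≈ 514 km

514 km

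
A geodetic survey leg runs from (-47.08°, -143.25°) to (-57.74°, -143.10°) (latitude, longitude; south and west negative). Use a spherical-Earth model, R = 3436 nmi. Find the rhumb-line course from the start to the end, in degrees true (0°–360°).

Meridional parts: M(φ₁)=-0.9337, M(φ₂)=-1.2406 → ΔM = -0.3069;  Δλ = +0.0026 rad
tan C = Δλ / ΔM = -0.0085 → C = 179.51°

179.5°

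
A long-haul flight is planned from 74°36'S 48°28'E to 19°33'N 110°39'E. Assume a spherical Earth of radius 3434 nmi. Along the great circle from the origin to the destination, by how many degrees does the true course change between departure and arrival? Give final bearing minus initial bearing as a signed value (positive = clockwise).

-44.5°

At departure: θ₁ = atan2(sin Δλ cos φ₂, cos φ₁ sin φ₂ − sin φ₁ cos φ₂ cos Δλ) = 58.40°
At arrival: θ₂ = atan2(sin Δλ cos φ₁, −cos φ₂ sin φ₁ + sin φ₂ cos φ₁ cos Δλ) = 13.89°
Δθ = θ₂ − θ₁ = -44.5°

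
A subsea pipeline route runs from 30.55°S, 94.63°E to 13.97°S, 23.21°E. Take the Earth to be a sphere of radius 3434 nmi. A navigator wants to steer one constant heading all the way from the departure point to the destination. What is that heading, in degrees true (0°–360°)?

284.1°

Meridional parts: M(φ₁)=-0.5604, M(φ₂)=-0.2463 → ΔM = +0.3141;  Δλ = -1.2465 rad
tan C = Δλ / ΔM = -3.9679 → C = 284.15°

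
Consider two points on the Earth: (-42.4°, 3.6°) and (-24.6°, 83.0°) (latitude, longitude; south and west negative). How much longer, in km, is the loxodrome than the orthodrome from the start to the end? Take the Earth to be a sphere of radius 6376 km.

Great circle: cos σ = sin φ₁ sin φ₂ + cos φ₁ cos φ₂ cos Δλ,  σ = 1.1547 rad → d_gc = 7362.3 km
Rhumb line: Δψ = +0.3754, q = Δφ/Δψ = 0.8276, d_rh = R√(Δφ²+q²Δλ²) = 7575.6 km
Excess = 7575.6 − 7362.3 = 213.3 ≈ 213 km

213 km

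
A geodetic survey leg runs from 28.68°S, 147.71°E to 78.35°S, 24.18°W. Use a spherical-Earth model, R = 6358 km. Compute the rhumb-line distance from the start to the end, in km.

Rhumb course C = atan2(Δλ, Δψ) with Δψ = ln[tan(π/4+φ₂/2)/tan(π/4+φ₁/2)] = -1.7597, Δλ = -3.0000 → C = 239.61°
d = R·|Δφ| / |cos C| = 6358·0.86691 / 0.50595 = 10894 km

10894 km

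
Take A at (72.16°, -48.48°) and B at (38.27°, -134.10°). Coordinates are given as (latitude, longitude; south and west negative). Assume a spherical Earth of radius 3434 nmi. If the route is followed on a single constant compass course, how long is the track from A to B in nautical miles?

Δψ = ln[tan(π/4+φ₂/2)/tan(π/4+φ₁/2)] = -1.1278;  Δφ = -0.5915 rad,  Δλ = -1.4944 rad
q = Δφ/Δψ = 0.5245
d = R·√(Δφ² + q²Δλ²) = 3434·0.98187 = 3372 nmi

3372 nmi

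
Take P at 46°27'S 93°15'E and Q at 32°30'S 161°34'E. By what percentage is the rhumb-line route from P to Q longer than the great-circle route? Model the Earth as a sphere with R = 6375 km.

2.7%

Great circle: σ = 0.9221 rad → d_gc = Rσ = 5878.6 km
Rhumb: Δφ = +0.2435, Δλ = +1.1924, Δψ = +0.3173, q = Δφ/Δψ = 0.7674 → d_rh = R√(Δφ²+q²Δλ²) = 6036.1 km
Excess = (6036.1 − 5878.6) / 5878.6 = 157.5 / 5878.6 = 2.68% ≈ 2.7%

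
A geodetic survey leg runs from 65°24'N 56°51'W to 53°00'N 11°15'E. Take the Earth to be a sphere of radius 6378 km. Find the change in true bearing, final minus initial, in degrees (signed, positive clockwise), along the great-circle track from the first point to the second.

Initial bearing θ₁ = atan2(sin Δλ cos φ₂, cos φ₁ sin φ₂ − sin φ₁ cos φ₂ cos Δλ) = 77.05°
Final bearing θ₂ = (initial bearing from the destination back to the start) + 180° = 137.61°
Δθ = θ₂ − θ₁ = +60.6°

+60.6°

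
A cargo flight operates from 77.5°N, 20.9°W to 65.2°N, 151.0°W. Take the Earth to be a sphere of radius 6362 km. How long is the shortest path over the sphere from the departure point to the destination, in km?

3790 km

cos σ = sin φ₁ sin φ₂ + cos φ₁ cos φ₂ cos Δλ
      = sin(77.50°)sin(65.20°) + cos(77.50°)cos(65.20°)cos(-130.10°) = 0.8278
σ = 34.128° → d = Rσ = 6362·0.59565 = 3790 km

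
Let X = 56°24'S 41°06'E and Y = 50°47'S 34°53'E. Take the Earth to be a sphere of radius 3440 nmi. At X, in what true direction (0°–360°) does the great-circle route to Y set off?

N = sin Δλ·cos φ₂ = -0.0685;  D = cos φ₁ sin φ₂ − sin φ₁ cos φ₂ cos Δλ = +0.0948
initial course = atan2(N, D) = 324.16°

324.2°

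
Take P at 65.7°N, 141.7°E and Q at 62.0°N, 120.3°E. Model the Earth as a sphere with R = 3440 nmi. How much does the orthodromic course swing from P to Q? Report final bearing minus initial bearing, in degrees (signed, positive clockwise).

-19.3°

Initial bearing θ₁ = atan2(sin Δλ cos φ₂, cos φ₁ sin φ₂ − sin φ₁ cos φ₂ cos Δλ) = 258.44°
Final bearing θ₂ = (initial bearing from the destination back to the start) + 180° = 239.18°
Δθ = θ₂ − θ₁ = -19.3°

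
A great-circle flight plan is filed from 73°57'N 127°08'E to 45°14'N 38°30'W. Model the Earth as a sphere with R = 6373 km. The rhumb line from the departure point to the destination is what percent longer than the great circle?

36.7%

Great circle: σ = 1.0545 rad → d_gc = Rσ = 6720.1 km
Rhumb: Δφ = -0.5012, Δλ = -2.8908, Δψ = -1.0720, q = Δφ/Δψ = 0.4676 → d_rh = R√(Δφ²+q²Δλ²) = 9187.2 km
Excess = (9187.2 − 6720.1) / 6720.1 = 2467.1 / 6720.1 = 36.71% ≈ 36.7%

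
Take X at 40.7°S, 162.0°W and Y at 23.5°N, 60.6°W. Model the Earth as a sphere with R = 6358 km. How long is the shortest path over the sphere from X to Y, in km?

Haversine: a = sin²(Δφ/2)+cos φ₁ cos φ₂ sin²(Δλ/2) = 0.69872;  σ = 2·atan2(√a,√(1−a))
σ = 113.419° → d = Rσ = 6358·1.97953 = 12586 km

12586 km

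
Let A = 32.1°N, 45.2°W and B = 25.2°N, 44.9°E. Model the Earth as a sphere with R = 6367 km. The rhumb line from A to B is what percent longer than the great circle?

3.0%

Great circle: σ = 1.3439 rad → d_gc = Rσ = 8556.8 km
Rhumb: Δφ = -0.1204, Δλ = +1.5725, Δψ = -0.1374, q = Δφ/Δψ = 0.8767 → d_rh = R√(Δφ²+q²Δλ²) = 8811.4 km
Excess = (8811.4 − 8556.8) / 8556.8 = 254.6 / 8556.8 = 2.98% ≈ 3.0%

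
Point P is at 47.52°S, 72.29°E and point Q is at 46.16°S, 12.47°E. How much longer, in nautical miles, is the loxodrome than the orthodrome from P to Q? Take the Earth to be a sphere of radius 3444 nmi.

62 nmi

Great circle: cos σ = sin φ₁ sin φ₂ + cos φ₁ cos φ₂ cos Δλ,  σ = 0.6965 rad → d_gc = 2398.7 nmi
Rhumb line: Δψ = +0.0347, q = Δφ/Δψ = 0.6840, d_rh = R√(Δφ²+q²Δλ²) = 2460.8 nmi
Excess = 2460.8 − 2398.7 = 62.1 ≈ 62 nmi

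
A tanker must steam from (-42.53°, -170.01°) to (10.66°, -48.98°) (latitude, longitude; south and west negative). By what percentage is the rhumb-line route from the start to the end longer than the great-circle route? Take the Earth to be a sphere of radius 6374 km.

2.9%

Great circle: σ = 2.0925 rad → d_gc = Rσ = 13337.6 km
Rhumb: Δφ = +0.9283, Δλ = +2.1124, Δψ = +1.0088, q = Δφ/Δψ = 0.9202 → d_rh = R√(Δφ²+q²Δλ²) = 13730.8 km
Excess = (13730.8 − 13337.6) / 13337.6 = 393.2 / 13337.6 = 2.948% ≈ 2.9%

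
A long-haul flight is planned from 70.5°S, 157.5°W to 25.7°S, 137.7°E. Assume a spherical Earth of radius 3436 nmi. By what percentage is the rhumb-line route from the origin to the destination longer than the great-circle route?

Great circle: σ = 1.0041 rad → d_gc = Rσ = 3450.1 nmi
Rhumb: Δφ = +0.7819, Δλ = -1.1310, Δψ = +1.2968, q = Δφ/Δψ = 0.6029 → d_rh = R√(Δφ²+q²Δλ²) = 3564.8 nmi
Excess = (3564.8 − 3450.1) / 3450.1 = 114.7 / 3450.1 = 3.32% ≈ 3.3%

3.3%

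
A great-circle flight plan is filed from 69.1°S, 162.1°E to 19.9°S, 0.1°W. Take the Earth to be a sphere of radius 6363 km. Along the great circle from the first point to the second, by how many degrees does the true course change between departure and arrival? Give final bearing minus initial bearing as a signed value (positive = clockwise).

Initial bearing θ₁ = atan2(sin Δλ cos φ₂, cos φ₁ sin φ₂ − sin φ₁ cos φ₂ cos Δλ) = 196.70°
Final bearing θ₂ = (initial bearing from the destination back to the start) + 180° = 353.74°
Δθ = θ₂ − θ₁ = +157.0°

+157.0°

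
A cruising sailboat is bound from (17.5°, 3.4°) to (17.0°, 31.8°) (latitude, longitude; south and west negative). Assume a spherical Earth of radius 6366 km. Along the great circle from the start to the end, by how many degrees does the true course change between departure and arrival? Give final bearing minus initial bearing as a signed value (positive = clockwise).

At departure: θ₁ = atan2(sin Δλ cos φ₂, cos φ₁ sin φ₂ − sin φ₁ cos φ₂ cos Δλ) = 86.74°
At arrival: θ₂ = atan2(sin Δλ cos φ₁, −cos φ₂ sin φ₁ + sin φ₂ cos φ₁ cos Δλ) = 95.33°
Δθ = θ₂ − θ₁ = +8.6°

+8.6°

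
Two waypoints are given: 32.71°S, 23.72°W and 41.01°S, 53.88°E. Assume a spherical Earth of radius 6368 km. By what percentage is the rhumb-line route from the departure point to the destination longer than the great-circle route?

3.2%

Great circle: σ = 1.0576 rad → d_gc = Rσ = 6735.0 km
Rhumb: Δφ = -0.1449, Δλ = +1.3544, Δψ = -0.1814, q = Δφ/Δψ = 0.7986 → d_rh = R√(Δφ²+q²Δλ²) = 6949.3 km
Excess = (6949.3 − 6735.0) / 6735.0 = 214.3 / 6735.0 = 3.18% ≈ 3.2%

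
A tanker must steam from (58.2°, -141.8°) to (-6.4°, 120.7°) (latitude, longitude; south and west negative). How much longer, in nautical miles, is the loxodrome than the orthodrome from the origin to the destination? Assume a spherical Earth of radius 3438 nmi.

224 nmi

Great circle: cos σ = sin φ₁ sin φ₂ + cos φ₁ cos φ₂ cos Δλ,  σ = 1.7346 rad → d_gc = 5963.6 nmi
Rhumb line: Δψ = -1.3677, q = Δφ/Δψ = 0.8244, d_rh = R√(Δφ²+q²Δλ²) = 6187.6 nmi
Excess = 6187.6 − 5963.6 = 224.0 ≈ 224 nmi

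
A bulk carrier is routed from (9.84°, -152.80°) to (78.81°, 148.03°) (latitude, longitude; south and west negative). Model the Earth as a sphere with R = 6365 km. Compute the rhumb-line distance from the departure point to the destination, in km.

Δψ = ln[tan(π/4+φ₂/2)/tan(π/4+φ₁/2)] = +2.1506;  Δφ = +1.2038 rad,  Δλ = -1.0327 rad
q = Δφ/Δψ = 0.5597
d = R·√(Δφ² + q²Δλ²) = 6365·1.33535 = 8500 km

8500 km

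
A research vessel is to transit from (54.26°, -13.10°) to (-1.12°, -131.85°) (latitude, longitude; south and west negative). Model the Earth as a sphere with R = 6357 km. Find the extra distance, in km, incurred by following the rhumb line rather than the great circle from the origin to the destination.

751 km

Great circle: cos σ = sin φ₁ sin φ₂ + cos φ₁ cos φ₂ cos Δλ,  σ = 1.8721 rad → d_gc = 11900.9 km
Rhumb line: Δψ = -1.1515, q = Δφ/Δψ = 0.8394, d_rh = R√(Δφ²+q²Δλ²) = 12651.9 km
Excess = 12651.9 − 11900.9 = 751.0 ≈ 751 km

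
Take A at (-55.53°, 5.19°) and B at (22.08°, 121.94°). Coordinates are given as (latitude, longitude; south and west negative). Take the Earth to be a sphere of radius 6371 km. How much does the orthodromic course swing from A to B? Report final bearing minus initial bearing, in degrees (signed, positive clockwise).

At departure: θ₁ = atan2(sin Δλ cos φ₂, cos φ₁ sin φ₂ − sin φ₁ cos φ₂ cos Δλ) = 99.00°
At arrival: θ₂ = atan2(sin Δλ cos φ₁, −cos φ₂ sin φ₁ + sin φ₂ cos φ₁ cos Δλ) = 37.10°
Δθ = θ₂ − θ₁ = -61.9°

-61.9°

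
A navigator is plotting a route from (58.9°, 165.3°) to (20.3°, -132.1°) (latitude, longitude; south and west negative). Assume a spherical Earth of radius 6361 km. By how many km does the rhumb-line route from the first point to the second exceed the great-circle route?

152 km

Great circle: cos σ = sin φ₁ sin φ₂ + cos φ₁ cos φ₂ cos Δλ,  σ = 1.0239 rad → d_gc = 6513.2 km
Rhumb line: Δψ = -0.9172, q = Δφ/Δψ = 0.7345, d_rh = R√(Δφ²+q²Δλ²) = 6665.0 km
Excess = 6665.0 − 6513.2 = 151.8 ≈ 152 km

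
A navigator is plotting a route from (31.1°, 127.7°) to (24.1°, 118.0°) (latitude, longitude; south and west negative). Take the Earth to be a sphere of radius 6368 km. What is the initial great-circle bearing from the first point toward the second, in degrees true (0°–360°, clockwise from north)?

233.2°

θ = atan2( sin Δλ·cos φ₂ ,  cos φ₁ sin φ₂ − sin φ₁ cos φ₂ cos Δλ )
  = atan2(-0.1538, -0.1151) = 233.18°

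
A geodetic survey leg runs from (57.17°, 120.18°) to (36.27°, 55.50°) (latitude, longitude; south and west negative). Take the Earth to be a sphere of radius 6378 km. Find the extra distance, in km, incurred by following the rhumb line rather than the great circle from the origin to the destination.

161 km

Great circle: cos σ = sin φ₁ sin φ₂ + cos φ₁ cos φ₂ cos Δλ,  σ = 0.8175 rad → d_gc = 5214.1 km
Rhumb line: Δψ = -0.5420, q = Δφ/Δψ = 0.6730, d_rh = R√(Δφ²+q²Δλ²) = 5375.1 km
Excess = 5375.1 − 5214.1 = 161.0 ≈ 161 km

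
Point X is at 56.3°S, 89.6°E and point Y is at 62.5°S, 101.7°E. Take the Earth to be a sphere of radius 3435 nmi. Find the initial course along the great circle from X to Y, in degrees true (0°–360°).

140.3°

N = sin Δλ·cos φ₂ = +0.0968;  D = cos φ₁ sin φ₂ − sin φ₁ cos φ₂ cos Δλ = -0.1165
initial course = atan2(N, D) = 140.29°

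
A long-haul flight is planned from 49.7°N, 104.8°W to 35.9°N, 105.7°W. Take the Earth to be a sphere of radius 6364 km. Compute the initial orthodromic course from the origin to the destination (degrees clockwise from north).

183.1°

θ = atan2( sin Δλ·cos φ₂ ,  cos φ₁ sin φ₂ − sin φ₁ cos φ₂ cos Δλ )
  = atan2(-0.0127, -0.2385) = 183.05°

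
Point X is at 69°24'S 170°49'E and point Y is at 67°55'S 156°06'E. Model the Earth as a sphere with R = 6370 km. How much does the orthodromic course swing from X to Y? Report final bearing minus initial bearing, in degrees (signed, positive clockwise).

+13.7°

At departure: θ₁ = atan2(sin Δλ cos φ₂, cos φ₁ sin φ₂ − sin φ₁ cos φ₂ cos Δλ) = 278.54°
At arrival: θ₂ = atan2(sin Δλ cos φ₁, −cos φ₂ sin φ₁ + sin φ₂ cos φ₁ cos Δλ) = 292.26°
Δθ = θ₂ − θ₁ = +13.7°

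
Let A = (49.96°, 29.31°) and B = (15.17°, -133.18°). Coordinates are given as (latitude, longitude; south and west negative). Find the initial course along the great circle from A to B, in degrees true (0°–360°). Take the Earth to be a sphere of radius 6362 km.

341.6°

N = sin Δλ·cos φ₂ = -0.2904;  D = cos φ₁ sin φ₂ − sin φ₁ cos φ₂ cos Δλ = +0.8730
initial course = atan2(N, D) = 341.60°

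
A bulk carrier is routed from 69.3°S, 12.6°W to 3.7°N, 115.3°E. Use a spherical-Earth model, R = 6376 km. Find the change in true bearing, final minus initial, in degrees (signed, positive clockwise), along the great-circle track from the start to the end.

At departure: θ₁ = atan2(sin Δλ cos φ₂, cos φ₁ sin φ₂ − sin φ₁ cos φ₂ cos Δλ) = 124.96°
At arrival: θ₂ = atan2(sin Δλ cos φ₁, −cos φ₂ sin φ₁ + sin φ₂ cos φ₁ cos Δλ) = 16.87°
Δθ = θ₂ − θ₁ = -108.1°

-108.1°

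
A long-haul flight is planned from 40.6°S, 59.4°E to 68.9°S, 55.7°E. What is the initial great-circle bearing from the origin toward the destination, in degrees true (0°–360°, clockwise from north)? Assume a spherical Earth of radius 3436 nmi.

θ = atan2( sin Δλ·cos φ₂ ,  cos φ₁ sin φ₂ − sin φ₁ cos φ₂ cos Δλ )
  = atan2(-0.0232, -0.4746) = 182.80°

182.8°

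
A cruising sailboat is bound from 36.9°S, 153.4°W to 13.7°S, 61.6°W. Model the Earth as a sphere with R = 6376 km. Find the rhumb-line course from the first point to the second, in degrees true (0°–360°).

Meridional parts: M(φ₁)=-0.6938, M(φ₂)=-0.2414 → ΔM = +0.4524;  Δλ = +1.6022 rad
tan C = Δλ / ΔM = +3.5417 → C = 74.23°

74.2°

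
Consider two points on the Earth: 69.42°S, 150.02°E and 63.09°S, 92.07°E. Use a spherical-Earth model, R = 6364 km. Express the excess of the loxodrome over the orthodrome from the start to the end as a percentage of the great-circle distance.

3.7%

Great circle: σ = 0.4047 rad → d_gc = Rσ = 2575.3 km
Rhumb: Δφ = +0.1105, Δλ = -1.0114, Δψ = +0.2760, q = Δφ/Δψ = 0.4003 → d_rh = R√(Δφ²+q²Δλ²) = 2671.0 km
Excess = (2671.0 − 2575.3) / 2575.3 = 95.7 / 2575.3 = 3.72% ≈ 3.7%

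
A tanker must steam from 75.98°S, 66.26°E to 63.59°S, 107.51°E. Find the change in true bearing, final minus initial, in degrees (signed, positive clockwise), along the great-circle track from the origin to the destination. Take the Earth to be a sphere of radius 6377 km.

-39.1°

At departure: θ₁ = atan2(sin Δλ cos φ₂, cos φ₁ sin φ₂ − sin φ₁ cos φ₂ cos Δλ) = 69.87°
At arrival: θ₂ = atan2(sin Δλ cos φ₁, −cos φ₂ sin φ₁ + sin φ₂ cos φ₁ cos Δλ) = 30.76°
Δθ = θ₂ − θ₁ = -39.1°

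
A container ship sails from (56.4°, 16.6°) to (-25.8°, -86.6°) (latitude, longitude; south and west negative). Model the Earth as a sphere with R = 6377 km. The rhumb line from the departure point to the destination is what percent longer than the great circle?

Great circle: σ = 2.0672 rad → d_gc = Rσ = 13182.7 km
Rhumb: Δφ = -1.4347, Δλ = -1.8012, Δψ = -1.6639, q = Δφ/Δψ = 0.8622 → d_rh = R√(Δφ²+q²Δλ²) = 13482.6 km
Excess = (13482.6 − 13182.7) / 13182.7 = 299.9 / 13182.7 = 2.27% ≈ 2.3%

2.3%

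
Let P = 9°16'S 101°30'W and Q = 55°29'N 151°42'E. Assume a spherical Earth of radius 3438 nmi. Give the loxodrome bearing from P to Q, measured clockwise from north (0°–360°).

305.5°

Meridional parts: M(φ₁)=-0.1624, M(φ₂)=+1.1690 → ΔM = +1.3315;  Δλ = -1.8640 rad
tan C = Δλ / ΔM = -1.4000 → C = 305.54°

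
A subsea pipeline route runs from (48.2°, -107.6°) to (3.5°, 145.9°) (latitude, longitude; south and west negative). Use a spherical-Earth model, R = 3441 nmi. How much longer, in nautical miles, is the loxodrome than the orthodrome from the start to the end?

251 nmi

Great circle: cos σ = sin φ₁ sin φ₂ + cos φ₁ cos φ₂ cos Δλ,  σ = 1.7147 rad → d_gc = 5900.4 nmi
Rhumb line: Δψ = -0.9016, q = Δφ/Δψ = 0.8653, d_rh = R√(Δφ²+q²Δλ²) = 6151.4 nmi
Excess = 6151.4 − 5900.4 = 251.0 ≈ 251 nmi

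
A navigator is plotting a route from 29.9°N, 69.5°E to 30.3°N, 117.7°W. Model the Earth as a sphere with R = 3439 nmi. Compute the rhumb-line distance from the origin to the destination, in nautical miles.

8973 nmi

Δψ = ln[tan(π/4+φ₂/2)/tan(π/4+φ₁/2)] = +0.0081;  Δφ = +0.0070 rad,  Δλ = +3.0159 rad
q = Δφ/Δψ = 0.8651
d = R·√(Δφ² + q²Δλ²) = 3439·2.60924 = 8973 nmi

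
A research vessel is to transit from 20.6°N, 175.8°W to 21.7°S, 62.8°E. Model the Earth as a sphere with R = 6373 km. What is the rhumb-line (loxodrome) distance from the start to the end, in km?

Δψ = ln[tan(π/4+φ₂/2)/tan(π/4+φ₁/2)] = -0.7557;  Δφ = -0.7383 rad,  Δλ = -2.1188 rad
q = Δφ/Δψ = 0.9770
d = R·√(Δφ² + q²Δλ²) = 6373·2.19776 = 14006 km

14006 km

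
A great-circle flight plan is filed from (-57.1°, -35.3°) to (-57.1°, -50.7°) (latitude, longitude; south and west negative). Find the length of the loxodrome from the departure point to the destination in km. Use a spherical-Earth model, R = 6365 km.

Δψ = ln[tan(π/4+φ₂/2)/tan(π/4+φ₁/2)] = +0.0000;  Δφ = +0.0000 rad,  Δλ = -0.2688 rad
Δψ ≈ 0 so q = cos φ₁ = 0.5432
d = R·√(Δφ² + q²Δλ²) = 6365·0.14599 = 929 km

929 km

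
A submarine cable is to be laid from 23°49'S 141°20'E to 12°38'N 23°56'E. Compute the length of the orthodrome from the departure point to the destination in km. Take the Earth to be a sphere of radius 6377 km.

cos σ = sin φ₁ sin φ₂ + cos φ₁ cos φ₂ cos Δλ
      = sin(-23.82°)sin(12.63°) + cos(-23.82°)cos(12.63°)cos(-117.40°) = -0.4991
σ = 119.943° → d = Rσ = 6377·2.09340 = 13350 km

13350 km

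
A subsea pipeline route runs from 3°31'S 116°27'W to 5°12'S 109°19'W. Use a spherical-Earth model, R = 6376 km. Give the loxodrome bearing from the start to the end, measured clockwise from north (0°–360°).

103.3°

Δψ = ln[tan(π/4+φ₂/2)/tan(π/4+φ₁/2)] = -0.0295
Δλ = +0.1245 rad (taken the short way round)
course = atan2(Δλ, Δψ) = 103.32°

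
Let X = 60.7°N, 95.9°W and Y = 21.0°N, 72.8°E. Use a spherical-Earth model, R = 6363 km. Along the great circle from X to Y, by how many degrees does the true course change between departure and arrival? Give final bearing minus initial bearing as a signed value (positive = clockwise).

+163.8°

At departure: θ₁ = atan2(sin Δλ cos φ₂, cos φ₁ sin φ₂ − sin φ₁ cos φ₂ cos Δλ) = 10.64°
At arrival: θ₂ = atan2(sin Δλ cos φ₁, −cos φ₂ sin φ₁ + sin φ₂ cos φ₁ cos Δλ) = 174.45°
Δθ = θ₂ − θ₁ = +163.8°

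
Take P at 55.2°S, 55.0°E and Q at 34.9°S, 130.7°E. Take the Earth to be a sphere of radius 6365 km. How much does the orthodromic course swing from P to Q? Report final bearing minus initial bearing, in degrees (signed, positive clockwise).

-58.4°

At departure: θ₁ = atan2(sin Δλ cos φ₂, cos φ₁ sin φ₂ − sin φ₁ cos φ₂ cos Δλ) = 101.40°
At arrival: θ₂ = atan2(sin Δλ cos φ₁, −cos φ₂ sin φ₁ + sin φ₂ cos φ₁ cos Δλ) = 43.01°
Δθ = θ₂ − θ₁ = -58.4°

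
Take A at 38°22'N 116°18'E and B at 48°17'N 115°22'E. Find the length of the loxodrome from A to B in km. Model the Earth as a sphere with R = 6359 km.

Δψ = ln[tan(π/4+φ₂/2)/tan(π/4+φ₁/2)] = +0.2387;  Δφ = +0.1731 rad,  Δλ = -0.0163 rad
q = Δφ/Δψ = 0.7249
d = R·√(Δφ² + q²Δλ²) = 6359·0.17348 = 1103 km

1103 km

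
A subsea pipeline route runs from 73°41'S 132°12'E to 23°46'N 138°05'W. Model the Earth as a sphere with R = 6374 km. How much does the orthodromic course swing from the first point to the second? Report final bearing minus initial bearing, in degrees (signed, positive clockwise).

-65.0°

Initial bearing θ₁ = atan2(sin Δλ cos φ₂, cos φ₁ sin φ₂ − sin φ₁ cos φ₂ cos Δλ) = 82.68°
Final bearing θ₂ = (initial bearing from the destination back to the start) + 180° = 17.73°
Δθ = θ₂ − θ₁ = -65.0°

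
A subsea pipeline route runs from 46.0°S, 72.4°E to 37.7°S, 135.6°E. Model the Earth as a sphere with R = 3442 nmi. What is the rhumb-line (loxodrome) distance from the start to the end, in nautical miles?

Δψ = ln[tan(π/4+φ₂/2)/tan(π/4+φ₁/2)] = +0.1949;  Δφ = +0.1449 rad,  Δλ = +1.1030 rad
q = Δφ/Δψ = 0.7432
d = R·√(Δφ² + q²Δλ²) = 3442·0.83248 = 2865 nmi

2865 nmi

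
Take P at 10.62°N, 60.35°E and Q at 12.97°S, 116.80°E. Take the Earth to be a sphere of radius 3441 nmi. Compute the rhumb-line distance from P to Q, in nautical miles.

3651 nmi

Rhumb course C = atan2(Δλ, Δψ) with Δψ = ln[tan(π/4+φ₂/2)/tan(π/4+φ₁/2)] = -0.4148, Δλ = +0.9852 → C = 112.83°
d = R·|Δφ| / |cos C| = 3441·0.41172 / 0.38799 = 3651 nmi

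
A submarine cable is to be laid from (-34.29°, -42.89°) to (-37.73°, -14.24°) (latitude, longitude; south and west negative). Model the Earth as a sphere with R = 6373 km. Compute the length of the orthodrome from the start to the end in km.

2596 km

Haversine: a = sin²(Δφ/2)+cos φ₁ cos φ₂ sin²(Δλ/2) = 0.04090;  σ = 2·atan2(√a,√(1−a))
σ = 23.337° → d = Rσ = 6373·0.40730 = 2596 km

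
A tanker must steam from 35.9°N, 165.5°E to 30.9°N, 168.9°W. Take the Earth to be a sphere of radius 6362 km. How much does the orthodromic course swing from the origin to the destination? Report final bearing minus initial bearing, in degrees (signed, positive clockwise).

At departure: θ₁ = atan2(sin Δλ cos φ₂, cos φ₁ sin φ₂ − sin φ₁ cos φ₂ cos Δλ) = 95.82°
At arrival: θ₂ = atan2(sin Δλ cos φ₁, −cos φ₂ sin φ₁ + sin φ₂ cos φ₁ cos Δλ) = 110.09°
Δθ = θ₂ − θ₁ = +14.3°

+14.3°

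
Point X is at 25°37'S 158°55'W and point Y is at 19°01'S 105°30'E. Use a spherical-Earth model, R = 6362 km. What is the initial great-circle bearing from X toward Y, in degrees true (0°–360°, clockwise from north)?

250.5°

N = sin Δλ·cos φ₂ = -0.9409;  D = cos φ₁ sin φ₂ − sin φ₁ cos φ₂ cos Δλ = -0.3336
initial course = atan2(N, D) = 250.48°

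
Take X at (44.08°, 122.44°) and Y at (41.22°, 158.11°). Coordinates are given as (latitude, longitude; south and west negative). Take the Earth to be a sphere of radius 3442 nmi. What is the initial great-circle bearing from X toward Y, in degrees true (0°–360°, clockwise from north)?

83.7°

θ = atan2( sin Δλ·cos φ₂ ,  cos φ₁ sin φ₂ − sin φ₁ cos φ₂ cos Δλ )
  = atan2(+0.4386, +0.0483) = 83.72°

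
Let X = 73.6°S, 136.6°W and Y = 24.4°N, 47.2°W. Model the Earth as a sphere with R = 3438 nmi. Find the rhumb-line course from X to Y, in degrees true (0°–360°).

Meridional parts: M(φ₁)=-1.9372, M(φ₂)=+0.4393 → ΔM = +2.3766;  Δλ = +1.5603 rad
tan C = Δλ / ΔM = +0.6565 → C = 33.29°

33.3°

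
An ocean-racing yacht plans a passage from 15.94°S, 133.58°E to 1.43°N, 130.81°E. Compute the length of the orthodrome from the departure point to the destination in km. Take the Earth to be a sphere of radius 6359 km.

cos σ = sin φ₁ sin φ₂ + cos φ₁ cos φ₂ cos Δλ
      = sin(-15.94°)sin(1.43°) + cos(-15.94°)cos(1.43°)cos(-2.77°) = 0.9533
σ = 17.584° → d = Rσ = 6359·0.30690 = 1952 km

1952 km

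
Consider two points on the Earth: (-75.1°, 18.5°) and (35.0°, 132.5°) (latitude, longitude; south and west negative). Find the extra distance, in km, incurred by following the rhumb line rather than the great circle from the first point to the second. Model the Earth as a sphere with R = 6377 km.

802 km

Great circle: cos σ = sin φ₁ sin φ₂ + cos φ₁ cos φ₂ cos Δλ,  σ = 2.2652 rad → d_gc = 14445.5 km
Rhumb line: Δψ = +2.6872, q = Δφ/Δψ = 0.7151, d_rh = R√(Δφ²+q²Δλ²) = 15247.5 km
Excess = 15247.5 − 14445.5 = 802.0 ≈ 802 km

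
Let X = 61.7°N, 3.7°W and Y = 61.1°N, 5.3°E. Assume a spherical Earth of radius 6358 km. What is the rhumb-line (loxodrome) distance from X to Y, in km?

483 km

Rhumb course C = atan2(Δλ, Δψ) with Δψ = ln[tan(π/4+φ₂/2)/tan(π/4+φ₁/2)] = -0.0219, Δλ = +0.1571 → C = 97.93°
d = R·|Δφ| / |cos C| = 6358·0.01047 / 0.13794 = 483 km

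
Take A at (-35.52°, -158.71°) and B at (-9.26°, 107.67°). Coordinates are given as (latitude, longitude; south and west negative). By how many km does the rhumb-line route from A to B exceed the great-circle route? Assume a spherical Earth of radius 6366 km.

Great circle: cos σ = sin φ₁ sin φ₂ + cos φ₁ cos φ₂ cos Δλ,  σ = 1.5280 rad → d_gc = 9727.3 km
Rhumb line: Δψ = +0.5016, q = Δφ/Δψ = 0.9137, d_rh = R√(Δφ²+q²Δλ²) = 9941.7 km
Excess = 9941.7 − 9727.3 = 214.4 ≈ 214 km

214 km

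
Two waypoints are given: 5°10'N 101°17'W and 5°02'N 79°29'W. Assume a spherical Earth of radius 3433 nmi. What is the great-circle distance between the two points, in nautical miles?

cos σ = sin φ₁ sin φ₂ + cos φ₁ cos φ₂ cos Δλ
      = sin(5.17°)sin(5.03°) + cos(5.17°)cos(5.03°)cos(21.80°) = 0.9290
σ = 21.713° → d = Rσ = 3433·0.37896 = 1301 nmi

1301 nmi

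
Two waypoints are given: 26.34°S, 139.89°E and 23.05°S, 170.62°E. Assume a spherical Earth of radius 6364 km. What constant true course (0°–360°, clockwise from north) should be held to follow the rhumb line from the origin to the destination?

Meridional parts: M(φ₁)=-0.4768, M(φ₂)=-0.4136 → ΔM = +0.0632;  Δλ = +0.5363 rad
tan C = Δλ / ΔM = +8.4845 → C = 83.28°

83.3°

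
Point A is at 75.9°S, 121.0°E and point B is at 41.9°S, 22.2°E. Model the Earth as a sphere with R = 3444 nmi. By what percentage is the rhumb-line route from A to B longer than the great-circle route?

10.2%

Great circle: σ = 0.9021 rad → d_gc = Rσ = 3106.8 nmi
Rhumb: Δφ = +0.5934, Δλ = -1.7244, Δψ = +1.2833, q = Δφ/Δψ = 0.4624 → d_rh = R√(Δφ²+q²Δλ²) = 3423.2 nmi
Excess = (3423.2 − 3106.8) / 3106.8 = 316.4 / 3106.8 = 10.18% ≈ 10.2%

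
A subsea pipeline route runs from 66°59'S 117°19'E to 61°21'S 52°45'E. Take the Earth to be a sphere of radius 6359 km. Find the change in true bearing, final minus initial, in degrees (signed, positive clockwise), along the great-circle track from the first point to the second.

+59.3°

At departure: θ₁ = atan2(sin Δλ cos φ₂, cos φ₁ sin φ₂ − sin φ₁ cos φ₂ cos Δλ) = 250.47°
At arrival: θ₂ = atan2(sin Δλ cos φ₁, −cos φ₂ sin φ₁ + sin φ₂ cos φ₁ cos Δλ) = 309.77°
Δθ = θ₂ − θ₁ = +59.3°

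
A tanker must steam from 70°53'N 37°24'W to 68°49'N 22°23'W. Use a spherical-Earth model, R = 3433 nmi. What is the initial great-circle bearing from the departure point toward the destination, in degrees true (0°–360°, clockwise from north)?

104.6°

θ = atan2( sin Δλ·cos φ₂ ,  cos φ₁ sin φ₂ − sin φ₁ cos φ₂ cos Δλ )
  = atan2(+0.0936, -0.0244) = 104.61°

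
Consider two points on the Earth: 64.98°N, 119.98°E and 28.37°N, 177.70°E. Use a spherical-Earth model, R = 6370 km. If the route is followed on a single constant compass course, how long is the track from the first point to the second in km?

Δψ = ln[tan(π/4+φ₂/2)/tan(π/4+φ₁/2)] = -0.9889;  Δφ = -0.6390 rad,  Δλ = +1.0074 rad
q = Δφ/Δψ = 0.6461
d = R·√(Δφ² + q²Δλ²) = 6370·0.91212 = 5810 km

5810 km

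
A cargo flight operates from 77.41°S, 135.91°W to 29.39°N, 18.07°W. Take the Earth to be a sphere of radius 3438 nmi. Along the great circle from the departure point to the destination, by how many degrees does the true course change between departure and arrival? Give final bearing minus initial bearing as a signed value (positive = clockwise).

Initial bearing θ₁ = atan2(sin Δλ cos φ₂, cos φ₁ sin φ₂ − sin φ₁ cos φ₂ cos Δλ) = 110.64°
Final bearing θ₂ = (initial bearing from the destination back to the start) + 180° = 13.54°
Δθ = θ₂ − θ₁ = -97.1°

-97.1°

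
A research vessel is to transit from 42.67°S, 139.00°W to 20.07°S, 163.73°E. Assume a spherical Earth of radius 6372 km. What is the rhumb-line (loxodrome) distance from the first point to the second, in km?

5935 km

Δψ = ln[tan(π/4+φ₂/2)/tan(π/4+φ₁/2)] = +0.4673;  Δφ = +0.3944 rad,  Δλ = -0.9996 rad
q = Δφ/Δψ = 0.8441
d = R·√(Δφ² + q²Δλ²) = 6372·0.93135 = 5935 km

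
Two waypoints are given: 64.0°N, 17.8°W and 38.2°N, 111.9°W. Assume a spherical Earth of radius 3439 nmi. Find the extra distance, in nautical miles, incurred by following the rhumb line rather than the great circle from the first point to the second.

279 nmi

Great circle: cos σ = sin φ₁ sin φ₂ + cos φ₁ cos φ₂ cos Δλ,  σ = 1.0108 rad → d_gc = 3476.1 nmi
Rhumb line: Δψ = -0.7435, q = Δφ/Δψ = 0.6057, d_rh = R√(Δφ²+q²Δλ²) = 3755.0 nmi
Excess = 3755.0 − 3476.1 = 278.9 ≈ 279 nmi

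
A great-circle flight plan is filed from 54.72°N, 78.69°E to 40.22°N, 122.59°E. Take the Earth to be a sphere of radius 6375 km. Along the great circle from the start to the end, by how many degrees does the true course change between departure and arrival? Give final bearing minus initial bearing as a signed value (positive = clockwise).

At departure: θ₁ = atan2(sin Δλ cos φ₂, cos φ₁ sin φ₂ − sin φ₁ cos φ₂ cos Δλ) = 98.19°
At arrival: θ₂ = atan2(sin Δλ cos φ₁, −cos φ₂ sin φ₁ + sin φ₂ cos φ₁ cos Δλ) = 131.52°
Δθ = θ₂ − θ₁ = +33.3°

+33.3°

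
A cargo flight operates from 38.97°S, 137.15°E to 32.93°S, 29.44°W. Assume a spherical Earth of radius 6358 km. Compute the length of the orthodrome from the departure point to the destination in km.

11877 km

Haversine: a = sin²(Δφ/2)+cos φ₁ cos φ₂ sin²(Δλ/2) = 0.64644;  σ = 2·atan2(√a,√(1−a))
σ = 107.031° → d = Rσ = 6358·1.86804 = 11877 km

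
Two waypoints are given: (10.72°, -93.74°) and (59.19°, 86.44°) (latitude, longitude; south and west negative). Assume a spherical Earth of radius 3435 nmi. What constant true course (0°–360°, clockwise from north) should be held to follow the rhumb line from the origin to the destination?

289.3°

Δψ = ln[tan(π/4+φ₂/2)/tan(π/4+φ₁/2)] = +1.1008
Δλ = -3.1385 rad (taken the short way round)
course = atan2(Δλ, Δψ) = 289.33°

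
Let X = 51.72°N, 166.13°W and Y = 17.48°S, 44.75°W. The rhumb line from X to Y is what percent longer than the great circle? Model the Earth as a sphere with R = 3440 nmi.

Great circle: σ = 2.1454 rad → d_gc = Rσ = 7380.1 nmi
Rhumb: Δφ = -1.2078, Δλ = +2.1185, Δψ = -1.3682, q = Δφ/Δψ = 0.8828 → d_rh = R√(Δφ²+q²Δλ²) = 7658.1 nmi
Excess = (7658.1 − 7380.1) / 7380.1 = 278.0 / 7380.1 = 3.77% ≈ 3.8%

3.8%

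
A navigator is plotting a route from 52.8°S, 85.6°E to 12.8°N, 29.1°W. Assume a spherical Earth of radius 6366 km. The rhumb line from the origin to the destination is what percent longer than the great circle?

3.9%

Great circle: σ = 2.0074 rad → d_gc = Rσ = 12778.9 km
Rhumb: Δφ = +1.1449, Δλ = -2.0019, Δψ = +1.3143, q = Δφ/Δψ = 0.8711 → d_rh = R√(Δφ²+q²Δλ²) = 13280.4 km
Excess = (13280.4 − 12778.9) / 12778.9 = 501.5 / 12778.9 = 3.92% ≈ 3.9%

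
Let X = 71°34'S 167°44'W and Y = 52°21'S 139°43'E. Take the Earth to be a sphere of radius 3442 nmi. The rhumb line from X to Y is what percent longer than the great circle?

2.8%

Great circle: σ = 0.5185 rad → d_gc = Rσ = 1784.6 nmi
Rhumb: Δφ = +0.3354, Δλ = -0.9172, Δψ = +0.7424, q = Δφ/Δψ = 0.4518 → d_rh = R√(Δφ²+q²Δλ²) = 1834.8 nmi
Excess = (1834.8 − 1784.6) / 1784.6 = 50.2 / 1784.6 = 2.81% ≈ 2.8%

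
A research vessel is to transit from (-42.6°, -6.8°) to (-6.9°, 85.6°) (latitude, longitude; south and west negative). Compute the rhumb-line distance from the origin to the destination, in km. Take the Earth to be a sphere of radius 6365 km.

Δψ = ln[tan(π/4+φ₂/2)/tan(π/4+φ₁/2)] = +0.7026;  Δφ = +0.6231 rad,  Δλ = +1.6127 rad
q = Δφ/Δψ = 0.8868
d = R·√(Δφ² + q²Δλ²) = 6365·1.55999 = 9929 km

9929 km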